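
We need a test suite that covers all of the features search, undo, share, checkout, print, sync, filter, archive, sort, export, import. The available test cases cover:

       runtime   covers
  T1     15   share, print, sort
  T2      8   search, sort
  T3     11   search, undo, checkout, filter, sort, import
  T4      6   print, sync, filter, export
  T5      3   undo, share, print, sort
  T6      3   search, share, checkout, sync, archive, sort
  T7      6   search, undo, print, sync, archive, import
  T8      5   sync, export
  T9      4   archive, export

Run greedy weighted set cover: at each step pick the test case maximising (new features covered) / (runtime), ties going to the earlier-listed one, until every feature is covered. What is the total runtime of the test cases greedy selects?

18

Pick 1: T6 adds 6 new (search, share, checkout, sync, archive, sort) at runtime 3 (ratio 6/3).
Pick 2: T5 adds 2 new (undo, print) at runtime 3 (ratio 2/3).
Pick 3: T4 adds 2 new (filter, export) at runtime 6 (ratio 2/6).
Pick 4: T7 adds 1 new (import) at runtime 6 (ratio 1/6).
Greedy total runtime: 3 + 3 + 6 + 6 = 18. (The true optimum is 15, so greedy overshoots here.)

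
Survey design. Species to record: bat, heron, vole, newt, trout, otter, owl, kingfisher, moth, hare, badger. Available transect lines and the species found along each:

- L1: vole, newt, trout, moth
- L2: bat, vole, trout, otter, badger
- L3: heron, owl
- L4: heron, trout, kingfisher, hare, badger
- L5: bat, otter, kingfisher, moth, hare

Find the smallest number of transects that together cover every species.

4

L1, L2, L3, L4 together cover {bat, heron, vole, newt, trout, otter, owl, kingfisher, moth, hare, badger} — every species.
No 3 of the 5 transects cover everything (all 10 triples fall short), so 4 is minimum.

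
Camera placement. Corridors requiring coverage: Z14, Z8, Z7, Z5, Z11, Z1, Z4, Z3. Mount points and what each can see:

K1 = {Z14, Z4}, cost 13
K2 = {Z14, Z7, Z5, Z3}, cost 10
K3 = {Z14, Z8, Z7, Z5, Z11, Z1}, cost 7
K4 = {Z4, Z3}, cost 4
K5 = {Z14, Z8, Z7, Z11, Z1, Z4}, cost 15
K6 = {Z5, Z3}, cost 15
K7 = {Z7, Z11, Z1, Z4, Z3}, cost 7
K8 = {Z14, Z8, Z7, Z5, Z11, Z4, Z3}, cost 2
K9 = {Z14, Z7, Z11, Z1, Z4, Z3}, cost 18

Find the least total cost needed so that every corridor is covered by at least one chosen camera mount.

9

K3, K8 cover every corridor at cost 7 + 2 = 9.
Any cover uses at least 2 camera mounts; among all covering selections none totals below 9.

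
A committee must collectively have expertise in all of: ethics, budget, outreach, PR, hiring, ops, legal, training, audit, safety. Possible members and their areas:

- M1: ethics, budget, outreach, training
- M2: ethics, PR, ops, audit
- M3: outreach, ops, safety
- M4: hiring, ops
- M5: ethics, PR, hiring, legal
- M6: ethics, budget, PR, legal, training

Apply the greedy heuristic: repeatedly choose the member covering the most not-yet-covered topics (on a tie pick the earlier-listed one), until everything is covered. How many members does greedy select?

4

Pick 1: M6 covers 5 new topics (ethics, budget, PR, legal, training).
Pick 2: M3 covers 3 new topics (outreach, ops, safety).
Pick 3: M2 covers 1 new topics (audit).
Pick 4: M4 covers 1 new topics (hiring).
Greedy uses 4 members.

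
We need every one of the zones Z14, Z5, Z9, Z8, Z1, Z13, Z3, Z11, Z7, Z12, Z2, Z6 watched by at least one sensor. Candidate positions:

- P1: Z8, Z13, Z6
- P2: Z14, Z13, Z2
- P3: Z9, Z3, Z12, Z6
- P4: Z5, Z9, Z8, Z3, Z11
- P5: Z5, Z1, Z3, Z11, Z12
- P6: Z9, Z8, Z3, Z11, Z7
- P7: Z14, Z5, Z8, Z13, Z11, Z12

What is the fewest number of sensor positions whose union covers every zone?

4

P1, P2, P5, P6 together cover {Z14, Z5, Z9, Z8, Z1, Z13, Z3, Z11, Z7, Z12, Z2, Z6} — every zone.
No 3 of the 7 sensor positions cover everything (all 35 triples fall short), so 4 is minimum.
Greedy (largest uncovered first) would take P7, P3, P2, P5, P6 — 5 sensor positions — but 4 suffice.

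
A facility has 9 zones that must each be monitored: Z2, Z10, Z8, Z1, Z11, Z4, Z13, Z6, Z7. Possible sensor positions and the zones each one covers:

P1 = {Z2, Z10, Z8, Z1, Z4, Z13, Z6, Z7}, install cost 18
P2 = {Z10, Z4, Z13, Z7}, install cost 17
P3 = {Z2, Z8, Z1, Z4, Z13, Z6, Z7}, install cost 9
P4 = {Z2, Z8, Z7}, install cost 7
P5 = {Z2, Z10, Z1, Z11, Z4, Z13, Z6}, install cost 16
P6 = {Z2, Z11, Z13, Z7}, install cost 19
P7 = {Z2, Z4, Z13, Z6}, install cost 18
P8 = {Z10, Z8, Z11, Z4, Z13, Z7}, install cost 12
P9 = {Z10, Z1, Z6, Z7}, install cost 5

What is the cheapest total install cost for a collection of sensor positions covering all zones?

P3, P8 cover every zone at install cost 9 + 12 = 21.
Any cover uses at least 2 sensor positions; among all covering selections none totals below 21.
Greedy by coverage-per-install cost would pick P9, P3, P8 for 26 — worse than the optimum 21.

21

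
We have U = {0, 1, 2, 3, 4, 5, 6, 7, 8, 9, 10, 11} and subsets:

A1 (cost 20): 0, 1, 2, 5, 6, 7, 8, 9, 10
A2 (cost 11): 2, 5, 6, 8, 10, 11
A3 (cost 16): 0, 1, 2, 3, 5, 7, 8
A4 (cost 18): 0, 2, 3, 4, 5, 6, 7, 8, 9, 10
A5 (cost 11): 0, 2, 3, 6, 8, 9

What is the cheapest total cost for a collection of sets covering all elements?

45

A2, A3, A4 cover every element at cost 11 + 16 + 18 = 45.
Any cover uses at least 3 sets; among all covering selections none totals below 45.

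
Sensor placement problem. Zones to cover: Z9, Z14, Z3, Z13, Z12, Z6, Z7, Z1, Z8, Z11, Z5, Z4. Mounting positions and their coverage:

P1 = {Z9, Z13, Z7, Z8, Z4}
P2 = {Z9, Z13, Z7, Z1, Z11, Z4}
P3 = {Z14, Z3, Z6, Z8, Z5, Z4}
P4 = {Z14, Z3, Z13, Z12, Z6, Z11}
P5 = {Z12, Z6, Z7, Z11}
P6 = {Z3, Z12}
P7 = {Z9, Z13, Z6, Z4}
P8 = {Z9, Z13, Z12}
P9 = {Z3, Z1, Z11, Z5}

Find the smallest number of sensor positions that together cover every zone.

P1, P4, P9 together cover {Z9, Z14, Z3, Z13, Z12, Z6, Z7, Z1, Z8, Z11, Z5, Z4} — every zone.
No 2 of the 9 sensor positions cover everything (all 36 pairs fall short), so 3 is minimum.

3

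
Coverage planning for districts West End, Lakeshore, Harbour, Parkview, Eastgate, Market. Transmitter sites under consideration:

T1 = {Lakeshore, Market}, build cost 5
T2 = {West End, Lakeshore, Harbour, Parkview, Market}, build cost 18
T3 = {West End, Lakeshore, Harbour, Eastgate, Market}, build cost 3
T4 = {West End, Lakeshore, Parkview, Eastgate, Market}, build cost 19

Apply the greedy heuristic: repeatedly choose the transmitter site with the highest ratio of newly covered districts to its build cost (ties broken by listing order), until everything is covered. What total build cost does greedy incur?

Pick 1: T3 adds 5 new (West End, Lakeshore, Harbour, Eastgate, Market) at build cost 3 (ratio 5/3).
Pick 2: T2 adds 1 new (Parkview) at build cost 18 (ratio 1/18).
Greedy total build cost: 3 + 18 = 21.

21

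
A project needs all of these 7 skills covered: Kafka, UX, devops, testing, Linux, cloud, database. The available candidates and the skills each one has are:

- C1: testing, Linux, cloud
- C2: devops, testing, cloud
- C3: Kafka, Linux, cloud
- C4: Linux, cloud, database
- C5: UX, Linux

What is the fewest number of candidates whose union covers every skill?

C2, C3, C4, C5 together cover {Kafka, UX, devops, testing, Linux, cloud, database} — every skill.
No 3 of the 5 candidates cover everything (all 10 triples fall short), so 4 is minimum.
Greedy (largest uncovered first) would take C1, C2, C3, C4, C5 — 5 candidates — but 4 suffice.

4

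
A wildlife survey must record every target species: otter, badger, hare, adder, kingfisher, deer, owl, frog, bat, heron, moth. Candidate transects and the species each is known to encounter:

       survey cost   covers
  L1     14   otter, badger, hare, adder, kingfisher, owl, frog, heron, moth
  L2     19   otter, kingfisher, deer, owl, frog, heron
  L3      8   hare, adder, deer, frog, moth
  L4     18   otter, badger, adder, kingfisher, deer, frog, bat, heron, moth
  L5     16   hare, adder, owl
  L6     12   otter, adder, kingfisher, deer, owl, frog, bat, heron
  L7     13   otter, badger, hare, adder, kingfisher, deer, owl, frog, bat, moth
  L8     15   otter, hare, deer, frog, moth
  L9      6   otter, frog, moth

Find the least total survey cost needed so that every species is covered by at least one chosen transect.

25

L6, L7 cover every species at survey cost 12 + 13 = 25.
Any cover uses at least 2 transects; among all covering selections none totals below 25.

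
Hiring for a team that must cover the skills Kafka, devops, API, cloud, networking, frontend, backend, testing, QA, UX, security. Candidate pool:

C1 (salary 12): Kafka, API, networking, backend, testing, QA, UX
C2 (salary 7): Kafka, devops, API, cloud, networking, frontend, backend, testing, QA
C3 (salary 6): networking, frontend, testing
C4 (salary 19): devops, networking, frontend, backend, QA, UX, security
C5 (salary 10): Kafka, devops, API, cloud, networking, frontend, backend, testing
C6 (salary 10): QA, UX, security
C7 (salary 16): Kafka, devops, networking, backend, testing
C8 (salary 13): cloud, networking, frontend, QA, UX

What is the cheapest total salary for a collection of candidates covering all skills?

17

C2, C6 cover every skill at salary 7 + 10 = 17.
Any cover uses at least 2 candidates; among all covering selections none totals below 17.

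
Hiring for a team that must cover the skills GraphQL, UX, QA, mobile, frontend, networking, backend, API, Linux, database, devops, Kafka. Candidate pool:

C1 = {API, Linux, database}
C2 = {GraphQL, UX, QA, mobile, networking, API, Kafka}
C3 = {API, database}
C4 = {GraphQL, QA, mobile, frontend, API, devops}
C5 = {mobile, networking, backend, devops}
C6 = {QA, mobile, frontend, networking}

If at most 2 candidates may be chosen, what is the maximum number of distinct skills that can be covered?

Choosing C1, C2 covers {GraphQL, UX, QA, mobile, networking, API, Linux, database, Kafka} — 9 skills.
No choice of 2 candidates does better; here frontend, backend, devops are left uncovered.

9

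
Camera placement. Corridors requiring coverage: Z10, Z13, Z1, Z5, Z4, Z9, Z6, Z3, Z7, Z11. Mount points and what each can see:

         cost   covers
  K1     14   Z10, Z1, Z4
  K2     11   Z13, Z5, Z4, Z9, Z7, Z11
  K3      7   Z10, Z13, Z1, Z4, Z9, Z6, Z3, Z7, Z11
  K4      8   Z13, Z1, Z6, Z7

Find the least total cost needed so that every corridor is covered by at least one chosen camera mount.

K2, K3 cover every corridor at cost 11 + 7 = 18.
Any cover uses at least 2 camera mounts; among all covering selections none totals below 18.

18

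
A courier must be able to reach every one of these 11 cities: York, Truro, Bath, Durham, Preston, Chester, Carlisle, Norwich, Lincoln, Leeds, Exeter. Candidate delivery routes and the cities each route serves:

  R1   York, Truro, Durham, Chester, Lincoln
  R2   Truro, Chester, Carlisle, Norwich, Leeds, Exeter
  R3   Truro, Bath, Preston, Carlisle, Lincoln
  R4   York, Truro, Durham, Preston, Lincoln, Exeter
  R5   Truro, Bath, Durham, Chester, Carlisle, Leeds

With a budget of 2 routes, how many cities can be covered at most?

10

Choosing R2, R4 covers {York, Truro, Durham, Preston, Chester, Carlisle, Norwich, Lincoln, Leeds, Exeter} — 10 cities.
No choice of 2 routes does better; here Bath is left uncovered.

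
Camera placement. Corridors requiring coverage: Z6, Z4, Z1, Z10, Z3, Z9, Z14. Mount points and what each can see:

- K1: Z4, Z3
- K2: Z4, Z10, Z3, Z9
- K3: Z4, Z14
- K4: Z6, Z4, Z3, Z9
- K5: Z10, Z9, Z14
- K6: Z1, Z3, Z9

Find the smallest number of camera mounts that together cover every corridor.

K4, K5, K6 together cover {Z6, Z4, Z1, Z10, Z3, Z9, Z14} — every corridor.
No 2 of the 6 camera mounts cover everything (all 15 pairs fall short), so 3 is minimum.

3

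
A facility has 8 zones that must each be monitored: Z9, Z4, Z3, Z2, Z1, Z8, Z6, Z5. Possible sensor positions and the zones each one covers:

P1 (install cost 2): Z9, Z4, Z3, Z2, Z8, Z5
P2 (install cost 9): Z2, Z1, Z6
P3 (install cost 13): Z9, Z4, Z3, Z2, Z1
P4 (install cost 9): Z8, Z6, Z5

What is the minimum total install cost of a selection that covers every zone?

11

P1, P2 cover every zone at install cost 2 + 9 = 11.
Any cover uses at least 2 sensor positions; among all covering selections none totals below 11.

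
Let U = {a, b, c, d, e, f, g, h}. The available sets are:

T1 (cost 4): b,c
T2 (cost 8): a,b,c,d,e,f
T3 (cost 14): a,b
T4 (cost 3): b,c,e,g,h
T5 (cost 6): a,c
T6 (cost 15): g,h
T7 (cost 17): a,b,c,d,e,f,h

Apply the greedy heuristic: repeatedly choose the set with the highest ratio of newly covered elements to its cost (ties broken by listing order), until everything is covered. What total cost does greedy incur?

11

Pick 1: T4 adds 5 new (b, c, e, g, h) at cost 3 (ratio 5/3).
Pick 2: T2 adds 3 new (a, d, f) at cost 8 (ratio 3/8).
Greedy total cost: 3 + 8 = 11.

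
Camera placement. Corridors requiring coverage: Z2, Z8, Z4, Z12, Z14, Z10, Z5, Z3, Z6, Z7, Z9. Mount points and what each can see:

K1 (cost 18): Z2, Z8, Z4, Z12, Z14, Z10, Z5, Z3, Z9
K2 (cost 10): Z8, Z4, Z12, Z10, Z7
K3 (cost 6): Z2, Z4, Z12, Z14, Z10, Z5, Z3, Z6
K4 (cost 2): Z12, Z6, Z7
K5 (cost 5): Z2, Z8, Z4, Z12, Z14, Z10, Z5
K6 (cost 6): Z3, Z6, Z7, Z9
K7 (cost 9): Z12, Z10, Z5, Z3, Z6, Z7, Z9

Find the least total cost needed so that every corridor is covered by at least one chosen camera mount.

K5, K6 cover every corridor at cost 5 + 6 = 11.
Any cover uses at least 2 camera mounts; among all covering selections none totals below 11.
Greedy by coverage-per-cost would pick K4, K5, K6 for 13 — worse than the optimum 11.

11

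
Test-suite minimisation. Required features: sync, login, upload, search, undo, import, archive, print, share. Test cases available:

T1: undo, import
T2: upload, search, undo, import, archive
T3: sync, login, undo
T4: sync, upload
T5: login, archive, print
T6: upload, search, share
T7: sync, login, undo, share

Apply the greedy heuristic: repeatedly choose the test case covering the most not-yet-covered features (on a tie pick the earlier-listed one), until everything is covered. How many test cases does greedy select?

3

Pick 1: T2 covers 5 new features (upload, search, undo, import, archive).
Pick 2: T7 covers 3 new features (sync, login, share).
Pick 3: T5 covers 1 new features (print).
Greedy uses 3 test cases.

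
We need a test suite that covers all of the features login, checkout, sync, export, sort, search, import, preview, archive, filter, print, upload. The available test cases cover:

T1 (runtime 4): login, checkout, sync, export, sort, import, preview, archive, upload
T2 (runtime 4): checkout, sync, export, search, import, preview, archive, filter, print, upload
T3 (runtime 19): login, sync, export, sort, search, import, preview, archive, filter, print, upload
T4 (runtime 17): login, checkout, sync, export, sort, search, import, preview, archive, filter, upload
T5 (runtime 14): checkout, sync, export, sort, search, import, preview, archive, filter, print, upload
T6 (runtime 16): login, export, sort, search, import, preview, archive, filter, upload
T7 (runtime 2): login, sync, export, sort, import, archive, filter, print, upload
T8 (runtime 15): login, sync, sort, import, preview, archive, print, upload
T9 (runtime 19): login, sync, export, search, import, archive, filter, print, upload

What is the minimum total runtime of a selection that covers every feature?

6

T2, T7 cover every feature at runtime 4 + 2 = 6.
Any cover uses at least 2 test cases; among all covering selections none totals below 6.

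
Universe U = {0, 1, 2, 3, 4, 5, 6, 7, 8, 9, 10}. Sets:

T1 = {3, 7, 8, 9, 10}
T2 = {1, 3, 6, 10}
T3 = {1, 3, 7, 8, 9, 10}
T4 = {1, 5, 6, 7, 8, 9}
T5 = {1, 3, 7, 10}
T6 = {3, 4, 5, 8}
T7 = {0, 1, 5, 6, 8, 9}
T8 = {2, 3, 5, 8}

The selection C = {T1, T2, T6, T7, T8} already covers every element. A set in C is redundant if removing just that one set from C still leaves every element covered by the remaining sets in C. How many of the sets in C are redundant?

1

Drop T1: 7 uncovered — not redundant.
Drop T2: the rest still cover every element — redundant.
Drop T6: 4 uncovered — not redundant.
Drop T7: 0 uncovered — not redundant.
Drop T8: 2 uncovered — not redundant.
1 redundant: T2.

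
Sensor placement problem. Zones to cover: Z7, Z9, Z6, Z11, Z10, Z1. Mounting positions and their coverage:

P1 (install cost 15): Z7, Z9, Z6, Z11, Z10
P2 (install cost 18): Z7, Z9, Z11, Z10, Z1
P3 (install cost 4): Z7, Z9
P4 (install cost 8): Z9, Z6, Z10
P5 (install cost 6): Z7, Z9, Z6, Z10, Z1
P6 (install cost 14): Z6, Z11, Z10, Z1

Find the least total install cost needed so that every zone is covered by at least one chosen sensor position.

P3, P6 cover every zone at install cost 4 + 14 = 18.
Any cover uses at least 2 sensor positions; among all covering selections none totals below 18.

18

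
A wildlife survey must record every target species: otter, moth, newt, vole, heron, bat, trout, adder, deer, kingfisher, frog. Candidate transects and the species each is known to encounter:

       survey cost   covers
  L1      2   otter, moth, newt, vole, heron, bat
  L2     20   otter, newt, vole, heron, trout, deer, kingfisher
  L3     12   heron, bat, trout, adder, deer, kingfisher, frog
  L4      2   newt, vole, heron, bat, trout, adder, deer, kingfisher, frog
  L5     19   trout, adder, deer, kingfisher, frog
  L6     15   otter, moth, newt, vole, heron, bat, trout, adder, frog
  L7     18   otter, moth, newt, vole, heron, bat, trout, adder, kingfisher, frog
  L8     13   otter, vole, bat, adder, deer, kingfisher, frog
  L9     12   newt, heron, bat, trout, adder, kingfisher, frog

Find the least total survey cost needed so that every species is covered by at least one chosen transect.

4

L1, L4 cover every species at survey cost 2 + 2 = 4.
Any cover uses at least 2 transects; among all covering selections none totals below 4.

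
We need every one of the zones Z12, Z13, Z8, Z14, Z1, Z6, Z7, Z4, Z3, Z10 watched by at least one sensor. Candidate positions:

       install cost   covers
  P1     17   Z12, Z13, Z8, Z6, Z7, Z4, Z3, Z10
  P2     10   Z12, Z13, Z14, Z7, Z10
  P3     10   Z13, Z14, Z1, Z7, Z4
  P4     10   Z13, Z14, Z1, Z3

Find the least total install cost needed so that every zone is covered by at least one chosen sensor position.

27

P1, P3 cover every zone at install cost 17 + 10 = 27.
Any cover uses at least 2 sensor positions; among all covering selections none totals below 27.
Greedy by coverage-per-install cost would pick P2, P1, P3 for 37 — worse than the optimum 27.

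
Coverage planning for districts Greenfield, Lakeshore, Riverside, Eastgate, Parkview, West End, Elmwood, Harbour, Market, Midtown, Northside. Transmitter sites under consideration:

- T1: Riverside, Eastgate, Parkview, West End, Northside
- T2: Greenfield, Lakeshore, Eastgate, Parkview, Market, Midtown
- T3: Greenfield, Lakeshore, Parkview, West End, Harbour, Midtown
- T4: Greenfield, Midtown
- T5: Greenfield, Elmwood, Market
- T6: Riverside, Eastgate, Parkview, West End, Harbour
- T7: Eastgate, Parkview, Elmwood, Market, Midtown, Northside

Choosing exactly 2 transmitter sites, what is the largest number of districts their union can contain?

Choosing T3, T7 covers {Greenfield, Lakeshore, Eastgate, Parkview, West End, Elmwood, Harbour, Market, Midtown, Northside} — 10 districts.
No choice of 2 transmitter sites does better; here Riverside is left uncovered.

10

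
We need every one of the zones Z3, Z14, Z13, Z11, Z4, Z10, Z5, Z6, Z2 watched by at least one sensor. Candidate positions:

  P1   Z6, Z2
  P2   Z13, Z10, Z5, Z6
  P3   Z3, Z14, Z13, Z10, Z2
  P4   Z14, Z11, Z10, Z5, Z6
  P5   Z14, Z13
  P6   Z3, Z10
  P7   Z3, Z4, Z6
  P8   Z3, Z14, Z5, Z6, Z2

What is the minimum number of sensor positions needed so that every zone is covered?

3

P3, P4, P7 together cover {Z3, Z14, Z13, Z11, Z4, Z10, Z5, Z6, Z2} — every zone.
No 2 of the 8 sensor positions cover everything (all 28 pairs fall short), so 3 is minimum.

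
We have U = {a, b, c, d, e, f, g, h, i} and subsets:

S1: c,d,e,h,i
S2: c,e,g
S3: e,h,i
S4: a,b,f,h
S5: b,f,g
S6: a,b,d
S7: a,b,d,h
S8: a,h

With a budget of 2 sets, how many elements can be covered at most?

8

Choosing S1, S4 covers {a, b, c, d, e, f, h, i} — 8 elements.
No choice of 2 sets does better; here g is left uncovered.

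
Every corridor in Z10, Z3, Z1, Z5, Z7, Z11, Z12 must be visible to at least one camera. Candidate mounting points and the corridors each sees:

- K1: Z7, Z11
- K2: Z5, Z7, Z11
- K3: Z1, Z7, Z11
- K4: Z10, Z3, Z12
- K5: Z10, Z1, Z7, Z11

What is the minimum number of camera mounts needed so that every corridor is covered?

K2, K3, K4 together cover {Z10, Z3, Z1, Z5, Z7, Z11, Z12} — every corridor.
No 2 of the 5 camera mounts cover everything (all 10 pairs fall short), so 3 is minimum.

3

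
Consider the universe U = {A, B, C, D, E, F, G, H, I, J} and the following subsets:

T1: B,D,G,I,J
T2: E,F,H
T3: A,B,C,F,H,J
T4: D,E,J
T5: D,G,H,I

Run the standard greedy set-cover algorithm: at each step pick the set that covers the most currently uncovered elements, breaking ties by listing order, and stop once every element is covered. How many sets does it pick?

Pick 1: T3 covers 6 new elements (A, B, C, F, H, J).
Pick 2: T1 covers 3 new elements (D, G, I).
Pick 3: T2 covers 1 new elements (E).
Greedy uses 3 sets.

3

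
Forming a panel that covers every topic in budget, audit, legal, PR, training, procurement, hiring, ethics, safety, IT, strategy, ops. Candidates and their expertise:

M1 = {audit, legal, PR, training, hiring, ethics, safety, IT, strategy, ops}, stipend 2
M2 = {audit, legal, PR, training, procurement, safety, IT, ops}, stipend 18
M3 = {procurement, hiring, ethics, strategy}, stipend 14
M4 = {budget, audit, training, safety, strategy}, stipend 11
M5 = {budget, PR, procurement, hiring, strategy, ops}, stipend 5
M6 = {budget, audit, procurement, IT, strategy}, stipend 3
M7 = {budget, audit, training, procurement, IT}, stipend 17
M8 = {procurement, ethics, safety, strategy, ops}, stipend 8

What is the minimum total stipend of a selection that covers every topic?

5

M1, M6 cover every topic at stipend 2 + 3 = 5.
Any cover uses at least 2 members; among all covering selections none totals below 5.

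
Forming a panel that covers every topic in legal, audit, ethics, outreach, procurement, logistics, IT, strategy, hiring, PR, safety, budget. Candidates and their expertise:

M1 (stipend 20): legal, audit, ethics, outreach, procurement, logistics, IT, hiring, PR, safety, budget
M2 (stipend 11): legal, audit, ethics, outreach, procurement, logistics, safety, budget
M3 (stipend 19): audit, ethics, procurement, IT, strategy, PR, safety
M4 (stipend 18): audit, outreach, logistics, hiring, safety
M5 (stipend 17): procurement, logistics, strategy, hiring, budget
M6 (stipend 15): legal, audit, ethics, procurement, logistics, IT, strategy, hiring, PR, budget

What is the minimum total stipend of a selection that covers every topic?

26

M2, M6 cover every topic at stipend 11 + 15 = 26.
Any cover uses at least 2 members; among all covering selections none totals below 26.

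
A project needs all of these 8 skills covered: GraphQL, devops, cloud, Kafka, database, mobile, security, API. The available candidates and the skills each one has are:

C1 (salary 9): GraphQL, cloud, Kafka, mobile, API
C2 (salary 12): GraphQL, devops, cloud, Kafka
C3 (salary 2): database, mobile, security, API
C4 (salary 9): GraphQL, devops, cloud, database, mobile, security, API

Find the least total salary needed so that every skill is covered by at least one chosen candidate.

C2, C3 cover every skill at salary 12 + 2 = 14.
Any cover uses at least 2 candidates; among all covering selections none totals below 14.
Greedy by coverage-per-salary would pick C3, C1, C4 for 20 — worse than the optimum 14.

14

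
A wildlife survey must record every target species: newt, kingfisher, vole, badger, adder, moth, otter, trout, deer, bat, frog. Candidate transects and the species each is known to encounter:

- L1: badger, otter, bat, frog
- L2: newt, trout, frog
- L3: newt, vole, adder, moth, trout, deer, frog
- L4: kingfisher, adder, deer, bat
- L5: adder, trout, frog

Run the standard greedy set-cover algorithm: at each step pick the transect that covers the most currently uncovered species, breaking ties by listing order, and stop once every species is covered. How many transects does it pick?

3

Pick 1: L3 covers 7 new species (newt, vole, adder, moth, trout, deer, frog).
Pick 2: L1 covers 3 new species (badger, otter, bat).
Pick 3: L4 covers 1 new species (kingfisher).
Greedy uses 3 transects.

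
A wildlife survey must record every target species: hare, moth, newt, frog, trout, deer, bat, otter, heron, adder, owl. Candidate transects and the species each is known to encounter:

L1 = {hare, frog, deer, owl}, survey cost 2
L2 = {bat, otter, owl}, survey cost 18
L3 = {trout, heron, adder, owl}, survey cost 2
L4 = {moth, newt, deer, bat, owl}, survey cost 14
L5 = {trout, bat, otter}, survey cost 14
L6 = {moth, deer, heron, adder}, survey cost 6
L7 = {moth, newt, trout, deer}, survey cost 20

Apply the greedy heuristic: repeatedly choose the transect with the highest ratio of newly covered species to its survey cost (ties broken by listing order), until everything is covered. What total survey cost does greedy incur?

Pick 1: L1 adds 4 new (hare, frog, deer, owl) at survey cost 2 (ratio 4/2).
Pick 2: L3 adds 3 new (trout, heron, adder) at survey cost 2 (ratio 3/2).
Pick 3: L4 adds 3 new (moth, newt, bat) at survey cost 14 (ratio 3/14).
Pick 4: L5 adds 1 new (otter) at survey cost 14 (ratio 1/14).
Greedy total survey cost: 2 + 2 + 14 + 14 = 32.

32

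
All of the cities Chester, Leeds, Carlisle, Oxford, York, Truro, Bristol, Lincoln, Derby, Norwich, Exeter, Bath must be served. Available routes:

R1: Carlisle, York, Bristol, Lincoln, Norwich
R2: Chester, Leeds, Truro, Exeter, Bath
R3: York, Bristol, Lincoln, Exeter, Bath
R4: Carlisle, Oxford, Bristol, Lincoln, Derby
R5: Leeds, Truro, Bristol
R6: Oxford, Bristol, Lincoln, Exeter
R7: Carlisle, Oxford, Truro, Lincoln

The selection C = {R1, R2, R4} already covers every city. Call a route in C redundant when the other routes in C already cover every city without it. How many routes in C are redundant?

Drop R1: York, Norwich uncovered — not redundant.
Drop R2: Chester, Leeds, Truro, Exeter, … uncovered — not redundant.
Drop R4: Oxford, Derby uncovered — not redundant.
None of the routes in C is redundant.

0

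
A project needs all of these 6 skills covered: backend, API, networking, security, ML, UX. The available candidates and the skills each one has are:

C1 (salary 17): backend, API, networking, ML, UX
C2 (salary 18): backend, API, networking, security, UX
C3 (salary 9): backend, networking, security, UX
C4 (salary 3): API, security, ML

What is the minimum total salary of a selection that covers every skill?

C3, C4 cover every skill at salary 9 + 3 = 12.
Any cover uses at least 2 candidates; among all covering selections none totals below 12.

12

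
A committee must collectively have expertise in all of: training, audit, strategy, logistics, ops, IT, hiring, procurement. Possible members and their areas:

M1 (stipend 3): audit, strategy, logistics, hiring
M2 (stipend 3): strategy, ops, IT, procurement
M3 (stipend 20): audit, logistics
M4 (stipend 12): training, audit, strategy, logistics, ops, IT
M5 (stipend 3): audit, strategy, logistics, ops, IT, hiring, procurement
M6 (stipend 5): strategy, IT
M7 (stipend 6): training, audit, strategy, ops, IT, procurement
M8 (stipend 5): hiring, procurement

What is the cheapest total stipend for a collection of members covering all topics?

9

M1, M7 cover every topic at stipend 3 + 6 = 9.
Any cover uses at least 2 members; among all covering selections none totals below 9.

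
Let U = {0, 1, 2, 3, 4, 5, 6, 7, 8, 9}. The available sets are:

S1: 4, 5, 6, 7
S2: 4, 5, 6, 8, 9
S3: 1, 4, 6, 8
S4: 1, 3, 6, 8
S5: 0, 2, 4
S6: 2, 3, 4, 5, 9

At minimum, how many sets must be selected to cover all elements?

4

S1, S2, S4, S5 together cover {0, 1, 2, 3, 4, 5, 6, 7, 8, 9} — every element.
No 3 of the 6 sets cover everything (all 20 triples fall short), so 4 is minimum.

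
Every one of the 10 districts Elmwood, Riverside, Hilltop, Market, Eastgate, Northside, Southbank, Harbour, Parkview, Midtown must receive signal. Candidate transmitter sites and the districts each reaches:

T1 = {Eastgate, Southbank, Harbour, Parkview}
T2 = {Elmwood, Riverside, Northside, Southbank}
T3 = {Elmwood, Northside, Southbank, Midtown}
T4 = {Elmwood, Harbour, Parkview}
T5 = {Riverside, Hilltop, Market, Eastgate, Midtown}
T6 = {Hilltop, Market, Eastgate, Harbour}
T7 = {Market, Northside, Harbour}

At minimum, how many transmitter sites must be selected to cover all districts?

3

T1, T2, T5 together cover {Elmwood, Riverside, Hilltop, Market, Eastgate, Northside, Southbank, Harbour, Parkview, Midtown} — every district.
No 2 of the 7 transmitter sites cover everything (all 21 pairs fall short), so 3 is minimum.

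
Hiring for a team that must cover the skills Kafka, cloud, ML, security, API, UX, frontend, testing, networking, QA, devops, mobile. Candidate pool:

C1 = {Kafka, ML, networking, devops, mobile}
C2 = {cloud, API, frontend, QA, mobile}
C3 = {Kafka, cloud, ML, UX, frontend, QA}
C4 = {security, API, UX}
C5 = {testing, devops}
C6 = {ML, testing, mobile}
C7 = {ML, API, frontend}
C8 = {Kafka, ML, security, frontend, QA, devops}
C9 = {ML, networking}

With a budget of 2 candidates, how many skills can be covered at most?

Choosing C1, C2 covers {Kafka, cloud, ML, API, frontend, networking, QA, devops, mobile} — 9 skills.
No choice of 2 candidates does better; here security, UX, testing are left uncovered.

9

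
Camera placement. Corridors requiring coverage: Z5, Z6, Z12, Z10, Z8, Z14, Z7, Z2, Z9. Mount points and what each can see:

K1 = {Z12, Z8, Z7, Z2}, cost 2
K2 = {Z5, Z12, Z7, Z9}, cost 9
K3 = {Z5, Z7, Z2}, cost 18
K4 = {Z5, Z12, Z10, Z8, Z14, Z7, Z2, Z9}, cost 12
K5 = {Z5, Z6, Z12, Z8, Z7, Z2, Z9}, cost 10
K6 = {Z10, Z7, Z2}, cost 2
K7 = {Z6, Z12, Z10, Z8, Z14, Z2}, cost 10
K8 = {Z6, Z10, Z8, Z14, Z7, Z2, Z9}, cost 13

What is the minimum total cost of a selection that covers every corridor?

19

K2, K7 cover every corridor at cost 9 + 10 = 19.
Any cover uses at least 2 camera mounts; among all covering selections none totals below 19.
Greedy by coverage-per-cost would pick K1, K6, K5, K7 for 24 — worse than the optimum 19.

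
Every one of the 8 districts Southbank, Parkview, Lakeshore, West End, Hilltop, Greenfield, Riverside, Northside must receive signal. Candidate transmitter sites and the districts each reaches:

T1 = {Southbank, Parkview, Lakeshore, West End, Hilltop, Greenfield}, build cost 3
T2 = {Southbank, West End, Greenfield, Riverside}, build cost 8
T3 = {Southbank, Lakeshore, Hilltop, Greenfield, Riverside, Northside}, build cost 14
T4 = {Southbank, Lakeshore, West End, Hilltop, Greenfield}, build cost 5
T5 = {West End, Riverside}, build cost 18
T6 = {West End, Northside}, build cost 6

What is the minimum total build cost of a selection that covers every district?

17

T1, T3 cover every district at build cost 3 + 14 = 17.
Any cover uses at least 2 transmitter sites; among all covering selections none totals below 17.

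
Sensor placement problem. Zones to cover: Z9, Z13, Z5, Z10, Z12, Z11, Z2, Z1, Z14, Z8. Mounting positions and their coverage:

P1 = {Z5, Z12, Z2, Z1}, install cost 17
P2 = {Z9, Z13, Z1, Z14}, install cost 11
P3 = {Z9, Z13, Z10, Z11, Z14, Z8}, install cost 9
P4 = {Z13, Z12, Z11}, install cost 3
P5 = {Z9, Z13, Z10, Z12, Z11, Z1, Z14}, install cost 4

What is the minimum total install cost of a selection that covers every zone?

P1, P3 cover every zone at install cost 17 + 9 = 26.
Any cover uses at least 2 sensor positions; among all covering selections none totals below 26.
Greedy by coverage-per-install cost would pick P5, P1, P3 for 30 — worse than the optimum 26.

26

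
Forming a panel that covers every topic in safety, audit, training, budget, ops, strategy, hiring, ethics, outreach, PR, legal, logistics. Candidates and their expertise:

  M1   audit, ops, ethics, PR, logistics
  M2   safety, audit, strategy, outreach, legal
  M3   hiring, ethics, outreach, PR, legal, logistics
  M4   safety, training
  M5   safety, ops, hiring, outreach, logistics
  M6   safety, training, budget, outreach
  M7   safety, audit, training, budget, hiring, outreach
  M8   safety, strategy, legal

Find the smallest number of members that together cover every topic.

3

M1, M2, M7 together cover {safety, audit, training, budget, ops, strategy, hiring, ethics, outreach, PR, legal, logistics} — every topic.
No 2 of the 8 members cover everything (all 28 pairs fall short), so 3 is minimum.
Greedy (largest uncovered first) would take M3, M7, M1, M2 — 4 members — but 3 suffice.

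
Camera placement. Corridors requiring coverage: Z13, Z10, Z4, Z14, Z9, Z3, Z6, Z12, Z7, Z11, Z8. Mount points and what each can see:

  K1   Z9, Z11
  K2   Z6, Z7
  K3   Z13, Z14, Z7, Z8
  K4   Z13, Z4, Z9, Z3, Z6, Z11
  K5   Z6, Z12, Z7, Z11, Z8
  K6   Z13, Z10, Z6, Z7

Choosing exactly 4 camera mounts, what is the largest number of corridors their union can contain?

11

Choosing K3, K4, K5, K6 covers {Z13, Z10, Z4, Z14, Z9, Z3, Z6, Z12, Z7, Z11, Z8} — 11 corridors.
That is all 11 corridors.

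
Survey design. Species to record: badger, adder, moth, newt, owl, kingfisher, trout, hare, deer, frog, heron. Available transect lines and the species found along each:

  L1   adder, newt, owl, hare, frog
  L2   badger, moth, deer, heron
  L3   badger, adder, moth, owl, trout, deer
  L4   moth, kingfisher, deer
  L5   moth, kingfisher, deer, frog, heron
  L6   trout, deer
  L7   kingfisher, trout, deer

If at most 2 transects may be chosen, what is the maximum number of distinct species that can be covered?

Choosing L1, L2 covers {badger, adder, moth, newt, owl, hare, deer, frog, heron} — 9 species.
No choice of 2 transects does better; here kingfisher, trout are left uncovered.

9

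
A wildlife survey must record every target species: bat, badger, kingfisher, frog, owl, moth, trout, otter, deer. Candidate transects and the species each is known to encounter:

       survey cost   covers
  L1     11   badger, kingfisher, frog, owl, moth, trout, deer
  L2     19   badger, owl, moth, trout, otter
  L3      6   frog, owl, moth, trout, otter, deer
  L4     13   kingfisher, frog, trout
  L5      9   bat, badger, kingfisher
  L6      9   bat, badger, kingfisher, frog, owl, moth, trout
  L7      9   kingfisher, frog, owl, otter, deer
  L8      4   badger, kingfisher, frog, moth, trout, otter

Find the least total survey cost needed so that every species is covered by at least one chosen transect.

L3, L5 cover every species at survey cost 6 + 9 = 15.
Any cover uses at least 2 transects; among all covering selections none totals below 15.
Greedy by coverage-per-survey cost would pick L8, L3, L5 for 19 — worse than the optimum 15.

15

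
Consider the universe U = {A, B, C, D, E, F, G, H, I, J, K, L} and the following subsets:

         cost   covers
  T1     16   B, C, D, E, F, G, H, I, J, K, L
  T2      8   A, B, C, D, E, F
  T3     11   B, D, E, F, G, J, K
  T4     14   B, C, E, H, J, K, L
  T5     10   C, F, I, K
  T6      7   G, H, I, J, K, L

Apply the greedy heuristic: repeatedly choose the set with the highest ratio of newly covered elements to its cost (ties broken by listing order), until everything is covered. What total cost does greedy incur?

15

Pick 1: T6 adds 6 new (G, H, I, J, K, L) at cost 7 (ratio 6/7).
Pick 2: T2 adds 6 new (A, B, C, D, E, F) at cost 8 (ratio 6/8).
Greedy total cost: 7 + 8 = 15.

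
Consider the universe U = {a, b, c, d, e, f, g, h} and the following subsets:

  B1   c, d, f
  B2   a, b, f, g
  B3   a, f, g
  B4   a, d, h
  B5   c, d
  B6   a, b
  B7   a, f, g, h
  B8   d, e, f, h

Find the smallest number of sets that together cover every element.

B1, B2, B8 together cover {a, b, c, d, e, f, g, h} — every element.
No 2 of the 8 sets cover everything (all 28 pairs fall short), so 3 is minimum.

3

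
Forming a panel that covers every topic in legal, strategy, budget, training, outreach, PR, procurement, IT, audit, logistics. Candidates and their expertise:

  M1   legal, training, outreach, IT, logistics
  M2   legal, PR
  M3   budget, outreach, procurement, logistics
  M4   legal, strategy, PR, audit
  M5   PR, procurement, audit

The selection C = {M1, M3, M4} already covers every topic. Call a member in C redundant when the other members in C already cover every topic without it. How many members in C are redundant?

Drop M1: training, IT uncovered — not redundant.
Drop M3: budget, procurement uncovered — not redundant.
Drop M4: strategy, PR, audit uncovered — not redundant.
None of the members in C is redundant.

0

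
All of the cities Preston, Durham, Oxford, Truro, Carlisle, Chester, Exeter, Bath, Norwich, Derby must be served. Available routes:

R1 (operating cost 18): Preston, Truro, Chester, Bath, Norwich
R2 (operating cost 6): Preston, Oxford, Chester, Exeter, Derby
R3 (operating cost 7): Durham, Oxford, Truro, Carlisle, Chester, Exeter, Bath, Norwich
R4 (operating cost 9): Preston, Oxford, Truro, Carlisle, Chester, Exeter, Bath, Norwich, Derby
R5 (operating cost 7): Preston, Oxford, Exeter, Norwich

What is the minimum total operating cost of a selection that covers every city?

R2, R3 cover every city at operating cost 6 + 7 = 13.
Any cover uses at least 2 routes; among all covering selections none totals below 13.

13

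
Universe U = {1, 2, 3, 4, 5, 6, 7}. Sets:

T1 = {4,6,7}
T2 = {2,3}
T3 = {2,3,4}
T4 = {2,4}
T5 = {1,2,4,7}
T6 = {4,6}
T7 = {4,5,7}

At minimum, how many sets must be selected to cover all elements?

4

T1, T2, T5, T7 together cover {1, 2, 3, 4, 5, 6, 7} — every element.
No 3 of the 7 sets cover everything (all 35 triples fall short), so 4 is minimum.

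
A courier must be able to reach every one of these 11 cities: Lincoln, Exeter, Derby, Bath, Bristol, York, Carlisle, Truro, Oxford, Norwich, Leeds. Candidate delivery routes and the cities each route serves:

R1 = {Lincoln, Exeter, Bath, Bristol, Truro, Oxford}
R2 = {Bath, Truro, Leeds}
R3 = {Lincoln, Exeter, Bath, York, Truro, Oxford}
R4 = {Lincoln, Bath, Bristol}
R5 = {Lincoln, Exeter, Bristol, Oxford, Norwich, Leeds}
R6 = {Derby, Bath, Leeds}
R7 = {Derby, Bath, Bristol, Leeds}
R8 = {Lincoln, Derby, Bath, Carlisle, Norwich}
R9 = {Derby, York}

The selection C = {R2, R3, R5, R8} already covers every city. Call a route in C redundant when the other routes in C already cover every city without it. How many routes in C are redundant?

Drop R2: the rest still cover every city — redundant.
Drop R3: York uncovered — not redundant.
Drop R5: Bristol uncovered — not redundant.
Drop R8: Derby, Carlisle uncovered — not redundant.
1 redundant: R2.

1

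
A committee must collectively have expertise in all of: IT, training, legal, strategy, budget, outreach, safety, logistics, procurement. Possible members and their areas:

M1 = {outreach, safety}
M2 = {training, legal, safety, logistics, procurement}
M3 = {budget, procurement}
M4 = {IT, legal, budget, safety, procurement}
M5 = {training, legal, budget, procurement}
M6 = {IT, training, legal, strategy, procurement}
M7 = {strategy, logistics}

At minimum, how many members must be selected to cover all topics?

M1, M2, M3, M6 together cover {IT, training, legal, strategy, budget, outreach, safety, logistics, procurement} — every topic.
No 3 of the 7 members cover everything (all 35 triples fall short), so 4 is minimum.

4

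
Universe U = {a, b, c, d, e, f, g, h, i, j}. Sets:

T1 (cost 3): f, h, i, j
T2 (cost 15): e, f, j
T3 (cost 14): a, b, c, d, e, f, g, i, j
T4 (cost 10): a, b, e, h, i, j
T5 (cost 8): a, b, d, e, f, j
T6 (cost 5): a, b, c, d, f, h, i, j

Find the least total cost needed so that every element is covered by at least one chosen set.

17

T1, T3 cover every element at cost 3 + 14 = 17.
Any cover uses at least 2 sets; among all covering selections none totals below 17.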